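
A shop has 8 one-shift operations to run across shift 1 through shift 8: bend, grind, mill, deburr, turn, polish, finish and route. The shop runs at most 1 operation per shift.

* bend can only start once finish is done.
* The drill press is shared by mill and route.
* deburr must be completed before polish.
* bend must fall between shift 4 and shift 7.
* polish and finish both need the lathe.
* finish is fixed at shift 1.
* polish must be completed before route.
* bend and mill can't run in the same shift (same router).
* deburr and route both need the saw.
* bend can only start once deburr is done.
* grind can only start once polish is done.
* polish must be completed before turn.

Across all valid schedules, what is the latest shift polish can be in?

Precedence pushes polish to at least shift 2; downstream work caps polish at shift 7.
polish at shift 5 is achievable: deburr=shift 2, route=shift 8, turn=shift 7, mill=shift 3, bend=shift 4, finish=shift 1, polish=shift 5, grind=shift 6.
Nothing later works — the conflict and capacity constraints rule out every shift after shift 5.

shift 5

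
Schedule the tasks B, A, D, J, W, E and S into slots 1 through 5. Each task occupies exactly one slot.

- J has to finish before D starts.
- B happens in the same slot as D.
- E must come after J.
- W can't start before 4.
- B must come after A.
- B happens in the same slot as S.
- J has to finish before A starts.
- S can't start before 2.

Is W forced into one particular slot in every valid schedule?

No

W can be 4 (e.g. S in 3, W in 4, J in 1, D in 3, A in 2, B in 3, E in 2) or 5 (e.g. W -> 5; D -> 3; B -> 3; S -> 3; E -> 2; A -> 2; J -> 1).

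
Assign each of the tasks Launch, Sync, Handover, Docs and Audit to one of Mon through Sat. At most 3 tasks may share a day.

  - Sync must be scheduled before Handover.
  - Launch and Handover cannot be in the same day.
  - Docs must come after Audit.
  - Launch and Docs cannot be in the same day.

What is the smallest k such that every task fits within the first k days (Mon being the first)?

2 days

The precedence chain requires at least 2 distinct days.
With at most 3 per day and 5 tasks, at least 2 days are needed.
2 works (last occupied day: Tue): for example Handover in Tue; Launch in Mon; Audit in Mon; Sync in Mon; Docs in Tue.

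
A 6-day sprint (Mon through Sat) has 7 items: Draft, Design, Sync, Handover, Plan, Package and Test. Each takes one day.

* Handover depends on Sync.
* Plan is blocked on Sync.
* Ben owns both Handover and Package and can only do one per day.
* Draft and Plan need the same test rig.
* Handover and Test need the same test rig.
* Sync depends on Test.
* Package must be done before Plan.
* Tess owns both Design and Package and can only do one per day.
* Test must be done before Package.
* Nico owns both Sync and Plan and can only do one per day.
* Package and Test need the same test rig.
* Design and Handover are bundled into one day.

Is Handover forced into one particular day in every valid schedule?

No

Handover can be Wed (e.g. Sync in Tue; Package in Tue; Handover in Wed; Design in Wed; Draft in Mon; Test in Mon; Plan in Wed) or Thu (e.g. Design in Thu; Sync in Tue; Plan in Wed; Draft in Mon; Package in Tue; Handover in Thu; Test in Mon).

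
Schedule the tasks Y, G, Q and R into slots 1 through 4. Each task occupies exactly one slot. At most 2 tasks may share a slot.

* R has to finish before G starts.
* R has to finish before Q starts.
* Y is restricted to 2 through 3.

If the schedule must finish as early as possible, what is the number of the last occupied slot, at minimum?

3

The precedence chain requires at least 2 distinct slots.
With at most 2 per slot and 4 tasks, at least 2 slots are needed.
Could 2 slots be enough, i.e. nothing placed later than 2? No: Y's window within 2 slots is {2}; Q must come after R (at 1 or later) → {2}; R must come before Q (at 2 or earlier) → {1}; G must come after R (at 1 or later) → {2}; that puts Y, G and Q all in 2 — more than 2 per slot.
So 2 slots is not enough.
3 works (last occupied slot: 3): for example G in 2; Y in 2; R in 1; Q in 3.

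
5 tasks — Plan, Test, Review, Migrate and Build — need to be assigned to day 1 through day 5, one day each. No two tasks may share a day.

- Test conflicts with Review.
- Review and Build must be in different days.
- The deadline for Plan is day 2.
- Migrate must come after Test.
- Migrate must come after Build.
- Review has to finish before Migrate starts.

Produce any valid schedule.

Plan=day 1; Review=day 3; Test=day 2; Build=day 4; Migrate=day 5

Checking: Review(day 3) before Migrate(day 5); Build(day 4) before Migrate(day 5); Test(day 2) before Migrate(day 5); Review(day 3) != Build(day 4); Test(day 2) != Review(day 3); Plan=day 1 in [day 1,day 2]; max 1 per day (cap 1).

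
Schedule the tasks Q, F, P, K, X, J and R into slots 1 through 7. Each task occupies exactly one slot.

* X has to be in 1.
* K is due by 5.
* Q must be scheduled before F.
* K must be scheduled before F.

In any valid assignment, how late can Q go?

Downstream work caps Q at 6.
Q at 6 is achievable: P in 1; J in 1; K in 1; X in 1; R in 1; F in 7; Q in 6.

6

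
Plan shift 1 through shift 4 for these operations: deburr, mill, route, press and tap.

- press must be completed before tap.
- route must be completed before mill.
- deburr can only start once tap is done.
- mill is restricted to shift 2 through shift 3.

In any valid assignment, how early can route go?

Downstream work caps route at shift 2.
route at shift 1 is achievable: press=shift 1, route=shift 1, tap=shift 2, deburr=shift 3, mill=shift 2.

shift 1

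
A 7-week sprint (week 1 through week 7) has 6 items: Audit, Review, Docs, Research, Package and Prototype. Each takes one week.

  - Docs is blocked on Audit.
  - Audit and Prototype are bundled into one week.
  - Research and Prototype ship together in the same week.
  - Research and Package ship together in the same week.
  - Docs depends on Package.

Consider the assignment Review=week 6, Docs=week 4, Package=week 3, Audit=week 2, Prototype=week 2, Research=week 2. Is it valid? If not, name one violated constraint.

Invalid. Research and Package ship together in the same week.

Docs depends on Package — holds.
Research and Package ship together in the same week — violated.
Docs is blocked on Audit — holds.
Research and Prototype ship together in the same week — holds.
Audit and Prototype are bundled into one week — holds.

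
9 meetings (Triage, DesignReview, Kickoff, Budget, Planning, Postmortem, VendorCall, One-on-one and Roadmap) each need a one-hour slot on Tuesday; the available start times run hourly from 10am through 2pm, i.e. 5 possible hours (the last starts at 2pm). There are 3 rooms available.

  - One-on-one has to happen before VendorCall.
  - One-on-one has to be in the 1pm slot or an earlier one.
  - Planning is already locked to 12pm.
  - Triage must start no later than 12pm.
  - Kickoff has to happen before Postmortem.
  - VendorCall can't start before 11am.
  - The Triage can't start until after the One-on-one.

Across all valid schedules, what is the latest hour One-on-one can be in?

11am

One-on-one's own window allows nothing later than 1pm; downstream work caps One-on-one at 11am.
One-on-one at 11am is achievable: Roadmap -> 11am; Postmortem -> 11am; One-on-one -> 11am; Budget -> 10am; Planning -> 12pm; DesignReview -> 10am; Kickoff -> 10am; VendorCall -> 12pm; Triage -> 12pm.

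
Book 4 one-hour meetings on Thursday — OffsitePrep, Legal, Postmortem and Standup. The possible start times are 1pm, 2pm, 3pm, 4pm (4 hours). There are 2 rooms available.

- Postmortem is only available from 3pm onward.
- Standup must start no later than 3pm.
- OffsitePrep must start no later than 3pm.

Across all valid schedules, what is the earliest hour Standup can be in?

1pm

Standup's own window allows nothing later than 3pm.
Standup at 1pm is achievable: Postmortem -> 3pm, OffsitePrep -> 1pm, Standup -> 1pm, Legal -> 2pm.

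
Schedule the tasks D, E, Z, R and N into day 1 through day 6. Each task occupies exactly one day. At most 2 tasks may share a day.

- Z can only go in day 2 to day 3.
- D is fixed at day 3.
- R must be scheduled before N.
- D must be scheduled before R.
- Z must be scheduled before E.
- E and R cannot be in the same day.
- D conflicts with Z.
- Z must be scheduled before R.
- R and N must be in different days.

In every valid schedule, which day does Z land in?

Z's window is day 2–day 3.
D is fixed at day 3, and Z can't share a day with D.
So Z must be day 2.

day 2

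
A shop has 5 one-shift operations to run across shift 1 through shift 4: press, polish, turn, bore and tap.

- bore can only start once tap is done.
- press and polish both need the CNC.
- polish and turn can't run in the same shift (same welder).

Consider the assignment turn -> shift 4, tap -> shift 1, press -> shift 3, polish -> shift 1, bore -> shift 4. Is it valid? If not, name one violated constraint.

Valid

press and polish both need the CNC — holds.
bore can only start once tap is done — holds.
polish and turn can't run in the same shift (same welder) — holds.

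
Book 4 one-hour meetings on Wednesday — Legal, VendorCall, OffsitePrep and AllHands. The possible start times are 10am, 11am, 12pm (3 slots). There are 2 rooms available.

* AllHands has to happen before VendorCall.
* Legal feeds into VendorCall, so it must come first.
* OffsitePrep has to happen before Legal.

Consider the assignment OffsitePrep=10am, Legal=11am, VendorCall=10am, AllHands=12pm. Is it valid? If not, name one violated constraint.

No. AllHands has to happen before VendorCall is not satisfied.

OffsitePrep has to happen before Legal — holds.
Legal feeds into VendorCall, so it must come first — violated.
There are 2 rooms available — holds.
AllHands has to happen before VendorCall — violated.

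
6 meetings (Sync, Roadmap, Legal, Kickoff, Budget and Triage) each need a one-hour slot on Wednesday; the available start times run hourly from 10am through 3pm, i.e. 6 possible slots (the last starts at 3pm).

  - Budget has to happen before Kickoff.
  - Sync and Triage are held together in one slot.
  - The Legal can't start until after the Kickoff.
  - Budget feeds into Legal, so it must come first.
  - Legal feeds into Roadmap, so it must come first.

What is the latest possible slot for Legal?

2pm

Precedence pushes Legal to at least 12pm; downstream work caps Legal at 2pm.
Legal at 2pm is achievable: Kickoff=11am, Sync=10am, Budget=10am, Roadmap=3pm, Triage=10am, Legal=2pm.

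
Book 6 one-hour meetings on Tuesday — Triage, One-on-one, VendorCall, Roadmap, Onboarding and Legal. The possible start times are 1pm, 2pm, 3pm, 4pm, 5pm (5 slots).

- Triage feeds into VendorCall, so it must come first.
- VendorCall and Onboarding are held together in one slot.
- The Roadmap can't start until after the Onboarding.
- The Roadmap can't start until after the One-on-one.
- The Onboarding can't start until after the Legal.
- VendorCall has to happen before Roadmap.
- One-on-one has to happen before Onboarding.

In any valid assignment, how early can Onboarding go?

Precedence pushes Onboarding to at least 2pm; downstream work caps Onboarding at 4pm.
Onboarding at 2pm is achievable: Legal=1pm; One-on-one=1pm; Onboarding=2pm; VendorCall=2pm; Triage=1pm; Roadmap=3pm.

2pm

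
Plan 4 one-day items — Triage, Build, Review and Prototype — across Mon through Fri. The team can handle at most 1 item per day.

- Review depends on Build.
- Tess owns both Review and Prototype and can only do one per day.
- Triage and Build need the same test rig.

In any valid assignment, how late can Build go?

Downstream work caps Build at Thu.
Build at Thu is achievable: Build=Thu; Review=Fri; Triage=Mon; Prototype=Tue.

Thu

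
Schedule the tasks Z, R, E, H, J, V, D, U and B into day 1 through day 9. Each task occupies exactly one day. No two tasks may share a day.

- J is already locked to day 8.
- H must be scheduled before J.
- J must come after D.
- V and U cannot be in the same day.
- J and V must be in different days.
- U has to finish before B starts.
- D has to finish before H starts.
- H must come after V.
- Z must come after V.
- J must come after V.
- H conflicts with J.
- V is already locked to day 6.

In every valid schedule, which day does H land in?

day 7

V is fixed at day 6 and must come before H, so H is at least day 7.
J is fixed at day 8 and must come after H, so H is at most day 7.
So H must be day 7.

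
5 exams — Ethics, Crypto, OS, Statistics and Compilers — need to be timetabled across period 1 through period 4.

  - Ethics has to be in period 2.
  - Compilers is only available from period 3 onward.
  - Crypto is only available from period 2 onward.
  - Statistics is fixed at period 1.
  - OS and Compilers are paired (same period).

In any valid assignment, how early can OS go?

period 3

OS must be in the same period as Compilers, which can't be before period 3, so OS is at least period 3.
OS at period 3 is achievable: Statistics -> period 1; Crypto -> period 2; OS -> period 3; Compilers -> period 3; Ethics -> period 2.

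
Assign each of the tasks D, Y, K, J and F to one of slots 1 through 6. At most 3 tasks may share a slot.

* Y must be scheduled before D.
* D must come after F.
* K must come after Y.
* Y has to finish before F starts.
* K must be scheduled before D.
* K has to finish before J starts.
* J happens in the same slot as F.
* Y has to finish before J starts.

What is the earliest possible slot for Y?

Downstream work caps Y at 3.
Y at 1 is achievable: J=3, K=2, F=3, D=4, Y=1.

1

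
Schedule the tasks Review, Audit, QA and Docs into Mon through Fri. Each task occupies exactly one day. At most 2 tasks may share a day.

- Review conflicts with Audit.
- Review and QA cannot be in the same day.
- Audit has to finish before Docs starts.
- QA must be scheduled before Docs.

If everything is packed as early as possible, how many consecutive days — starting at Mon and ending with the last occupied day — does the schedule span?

2

The precedence chain requires at least 2 distinct days.
With at most 2 per day and 4 tasks, at least 2 days are needed.
2 works (last occupied day: Tue): for example Audit=Mon, Review=Tue, Docs=Tue, QA=Mon.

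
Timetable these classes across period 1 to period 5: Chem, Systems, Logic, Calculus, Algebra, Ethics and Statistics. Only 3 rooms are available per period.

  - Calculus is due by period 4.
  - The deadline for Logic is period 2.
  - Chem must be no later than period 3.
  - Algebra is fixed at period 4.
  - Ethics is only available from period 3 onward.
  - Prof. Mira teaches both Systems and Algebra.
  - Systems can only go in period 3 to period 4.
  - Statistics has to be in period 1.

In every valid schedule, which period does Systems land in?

Systems's window is period 3–period 4.
Algebra is fixed at period 4, and Systems can't share a period with Algebra.
So Systems must be period 3.

period 3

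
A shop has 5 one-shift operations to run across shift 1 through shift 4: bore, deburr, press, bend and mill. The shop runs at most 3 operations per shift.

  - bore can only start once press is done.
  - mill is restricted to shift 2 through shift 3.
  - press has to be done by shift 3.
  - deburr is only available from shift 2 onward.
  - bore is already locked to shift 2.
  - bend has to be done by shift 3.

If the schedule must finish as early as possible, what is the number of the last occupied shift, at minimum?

The precedence chain requires at least 2 distinct shifts.
With at most 3 per shift and 5 operations, at least 2 shifts are needed.
2 works (last occupied shift: shift 2): for example deburr=shift 2; press=shift 1; bend=shift 1; mill=shift 2; bore=shift 2.

2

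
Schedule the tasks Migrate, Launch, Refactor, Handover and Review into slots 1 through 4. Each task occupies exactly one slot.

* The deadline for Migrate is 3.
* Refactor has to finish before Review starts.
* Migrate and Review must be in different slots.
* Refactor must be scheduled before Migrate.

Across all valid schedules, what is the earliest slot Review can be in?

2

Precedence pushes Review to at least 2.
Review at 2 is achievable: Refactor=1; Handover=1; Review=2; Launch=1; Migrate=3.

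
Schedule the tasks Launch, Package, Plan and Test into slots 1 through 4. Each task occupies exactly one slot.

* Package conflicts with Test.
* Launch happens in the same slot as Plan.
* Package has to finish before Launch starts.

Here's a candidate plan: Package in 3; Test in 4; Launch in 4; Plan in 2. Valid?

Package has to finish before Launch starts — holds.
Package conflicts with Test — holds.
Launch happens in the same slot as Plan — violated.

No. Launch happens in the same slot as Plan is not satisfied.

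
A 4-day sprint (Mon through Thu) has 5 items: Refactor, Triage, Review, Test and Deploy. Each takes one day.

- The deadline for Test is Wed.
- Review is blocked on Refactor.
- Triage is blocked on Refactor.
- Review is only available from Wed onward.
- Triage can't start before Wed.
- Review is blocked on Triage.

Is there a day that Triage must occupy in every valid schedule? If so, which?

Triage is available from Wed; downstream work caps Triage at Wed.
So Triage is pinned to Wed.

Wed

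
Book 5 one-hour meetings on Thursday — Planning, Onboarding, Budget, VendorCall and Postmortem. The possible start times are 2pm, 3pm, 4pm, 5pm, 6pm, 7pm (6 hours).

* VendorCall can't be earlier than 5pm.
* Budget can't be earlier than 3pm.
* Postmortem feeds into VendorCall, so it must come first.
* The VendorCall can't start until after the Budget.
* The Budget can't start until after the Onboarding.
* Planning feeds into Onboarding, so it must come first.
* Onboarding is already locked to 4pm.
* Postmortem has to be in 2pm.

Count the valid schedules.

Splitting on Planning: it can be 2pm (3), 3pm (3). Listing each branch's schedules as (Onboarding, Budget, VendorCall, Postmortem):
Planning=2pm: (4pm,5pm,6pm,2pm) (4pm,5pm,7pm,2pm) (4pm,6pm,7pm,2pm) — 3.
Planning=3pm: (4pm,5pm,6pm,2pm) (4pm,5pm,7pm,2pm) (4pm,6pm,7pm,2pm) — 3.
Summing: 3 + 3 = 6.

6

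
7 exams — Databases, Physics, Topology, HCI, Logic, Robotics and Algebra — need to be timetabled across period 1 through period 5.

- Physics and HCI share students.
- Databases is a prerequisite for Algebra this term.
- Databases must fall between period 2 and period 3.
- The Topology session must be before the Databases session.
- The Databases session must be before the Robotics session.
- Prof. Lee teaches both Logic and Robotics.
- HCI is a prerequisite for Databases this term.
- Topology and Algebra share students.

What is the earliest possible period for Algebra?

Precedence pushes Algebra to at least period 3.
Algebra at period 3 is achievable: Databases -> period 2, Topology -> period 1, Logic -> period 1, HCI -> period 1, Robotics -> period 3, Algebra -> period 3, Physics -> period 2.

period 3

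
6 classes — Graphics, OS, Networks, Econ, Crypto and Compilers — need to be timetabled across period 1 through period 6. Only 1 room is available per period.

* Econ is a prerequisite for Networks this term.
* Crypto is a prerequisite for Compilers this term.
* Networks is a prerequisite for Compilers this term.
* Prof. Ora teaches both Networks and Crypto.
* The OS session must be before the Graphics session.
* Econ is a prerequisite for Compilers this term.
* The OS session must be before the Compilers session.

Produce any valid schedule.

OS=period 1; Graphics=period 6; Compilers=period 5; Crypto=period 4; Econ=period 2; Networks=period 3

Checking: OS(period 1) before Compilers(period 5); Econ(period 2) before Networks(period 3); Econ(period 2) before Compilers(period 5); Networks(period 3) before Compilers(period 5); OS(period 1) before Graphics(period 6); Crypto(period 4) before Compilers(period 5); Networks(period 3) != Crypto(period 4); max 1 per period (cap 1).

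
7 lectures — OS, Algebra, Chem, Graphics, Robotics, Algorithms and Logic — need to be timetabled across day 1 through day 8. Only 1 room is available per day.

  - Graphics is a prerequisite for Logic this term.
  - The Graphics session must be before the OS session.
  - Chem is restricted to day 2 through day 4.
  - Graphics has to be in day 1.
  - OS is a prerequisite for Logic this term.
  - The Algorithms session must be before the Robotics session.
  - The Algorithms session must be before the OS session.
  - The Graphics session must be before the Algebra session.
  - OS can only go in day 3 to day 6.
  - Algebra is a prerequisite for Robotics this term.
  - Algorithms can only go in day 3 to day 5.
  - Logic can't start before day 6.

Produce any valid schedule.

OS -> day 4, Algorithms -> day 3, Chem -> day 2, Logic -> day 6, Robotics -> day 7, Graphics -> day 1, Algebra -> day 5

Checking: OS(day 4) before Logic(day 6); Graphics(day 1) before Logic(day 6); Graphics(day 1) before Algebra(day 5); Graphics(day 1) before OS(day 4); Algorithms(day 3) before Robotics(day 7); Algebra(day 5) before Robotics(day 7); Algorithms(day 3) before OS(day 4); Logic=day 6 in [day 6,day 8]; Algorithms=day 3 in [day 3,day 5]; Graphics=day 1 in [day 1,day 1]; Chem=day 2 in [day 2,day 4]; OS=day 4 in [day 3,day 6]; max 1 per day (cap 1).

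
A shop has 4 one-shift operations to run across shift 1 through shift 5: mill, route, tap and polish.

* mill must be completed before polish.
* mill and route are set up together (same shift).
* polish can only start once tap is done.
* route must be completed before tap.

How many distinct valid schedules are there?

Splitting on mill: it can be shift 1 (6), shift 2 (3), shift 3 (1). Listing each branch's schedules as (route, tap, polish) by shift number:
mill=shift 1: (1,2,3) (1,2,4) (1,2,5) (1,3,4) (1,3,5) (1,4,5) — 6.
mill=shift 2: (2,3,4) (2,3,5) (2,4,5) — 3.
mill=shift 3: (3,4,5) — 1.
Summing: 6 + 3 + 1 = 10.

10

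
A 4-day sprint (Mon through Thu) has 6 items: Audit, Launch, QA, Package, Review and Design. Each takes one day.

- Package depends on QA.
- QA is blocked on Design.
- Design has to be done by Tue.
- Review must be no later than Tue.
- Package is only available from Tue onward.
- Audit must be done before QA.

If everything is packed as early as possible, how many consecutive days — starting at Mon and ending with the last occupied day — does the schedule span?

The precedence chain requires at least 3 distinct days.
3 works (last occupied day: Wed): for example Audit=Mon; Launch=Mon; Package=Wed; Design=Mon; Review=Mon; QA=Tue.

3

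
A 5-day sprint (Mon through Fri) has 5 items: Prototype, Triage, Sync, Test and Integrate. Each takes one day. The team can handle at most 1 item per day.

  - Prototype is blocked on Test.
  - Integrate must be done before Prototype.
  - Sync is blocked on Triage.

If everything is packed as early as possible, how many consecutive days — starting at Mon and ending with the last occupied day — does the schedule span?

5 days

The precedence chain requires at least 2 distinct days.
With at most 1 per day and 5 tasks, at least 5 days are needed.
5 works (last occupied day: Fri): for example Prototype -> Wed; Integrate -> Tue; Sync -> Fri; Triage -> Thu; Test -> Mon.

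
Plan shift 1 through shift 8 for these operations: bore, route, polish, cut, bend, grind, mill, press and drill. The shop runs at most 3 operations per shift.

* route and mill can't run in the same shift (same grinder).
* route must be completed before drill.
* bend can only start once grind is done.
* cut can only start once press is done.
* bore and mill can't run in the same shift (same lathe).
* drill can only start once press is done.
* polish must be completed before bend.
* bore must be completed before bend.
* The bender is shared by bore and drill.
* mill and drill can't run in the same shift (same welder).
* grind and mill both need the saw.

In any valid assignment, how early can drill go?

Precedence pushes drill to at least shift 2.
drill at shift 2 is achievable: drill -> shift 2; bore -> shift 1; polish -> shift 2; cut -> shift 3; press -> shift 1; bend -> shift 3; mill -> shift 3; route -> shift 1; grind -> shift 2.

shift 2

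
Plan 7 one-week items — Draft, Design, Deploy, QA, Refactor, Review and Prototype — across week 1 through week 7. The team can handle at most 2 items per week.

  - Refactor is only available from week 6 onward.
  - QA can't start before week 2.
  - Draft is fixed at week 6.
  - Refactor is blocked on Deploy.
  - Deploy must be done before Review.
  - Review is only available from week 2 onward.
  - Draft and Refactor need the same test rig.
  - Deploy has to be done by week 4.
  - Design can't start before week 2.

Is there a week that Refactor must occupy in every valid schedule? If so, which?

week 7

Refactor's window is week 6–week 7.
Draft is fixed at week 6, and Refactor can't share a week with Draft.
So Refactor must be week 7.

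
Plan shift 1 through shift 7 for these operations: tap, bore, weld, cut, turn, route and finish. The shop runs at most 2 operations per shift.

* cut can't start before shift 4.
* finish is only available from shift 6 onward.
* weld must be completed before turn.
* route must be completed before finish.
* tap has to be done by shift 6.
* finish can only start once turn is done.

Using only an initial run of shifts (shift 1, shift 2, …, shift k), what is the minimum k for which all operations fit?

6 shifts

The precedence chain requires at least 3 distinct shifts.
With at most 2 per shift and 7 operations, at least 4 shifts are needed.
finish can't be placed before shift 6, so the schedule must run through at least shift 6.
6 works (last occupied shift: shift 6): for example route in shift 1, finish in shift 6, turn in shift 2, cut in shift 4, weld in shift 1, bore in shift 3, tap in shift 2.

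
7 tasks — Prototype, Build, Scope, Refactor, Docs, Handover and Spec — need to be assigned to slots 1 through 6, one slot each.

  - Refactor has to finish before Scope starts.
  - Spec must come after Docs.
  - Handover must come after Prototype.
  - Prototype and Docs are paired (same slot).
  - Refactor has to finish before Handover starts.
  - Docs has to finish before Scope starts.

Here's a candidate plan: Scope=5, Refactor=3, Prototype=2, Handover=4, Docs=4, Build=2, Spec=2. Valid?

No. Spec must come after Docs is not satisfied.

Spec must come after Docs — violated.
Prototype and Docs are paired (same slot) — violated.
Refactor has to finish before Handover starts — holds.
Refactor has to finish before Scope starts — holds.
Handover must come after Prototype — holds.
Docs has to finish before Scope starts — holds.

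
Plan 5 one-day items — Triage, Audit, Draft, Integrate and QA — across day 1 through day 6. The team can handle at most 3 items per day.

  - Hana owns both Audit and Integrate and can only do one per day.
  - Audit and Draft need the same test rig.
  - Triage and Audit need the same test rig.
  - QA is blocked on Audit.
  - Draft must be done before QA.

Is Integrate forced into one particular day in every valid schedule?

Integrate can be day 1 (e.g. Triage in day 1, QA in day 3, Audit in day 2, Integrate in day 1, Draft in day 1) or day 2 (e.g. Draft=day 2, QA=day 3, Audit=day 1, Integrate=day 2, Triage=day 2).

No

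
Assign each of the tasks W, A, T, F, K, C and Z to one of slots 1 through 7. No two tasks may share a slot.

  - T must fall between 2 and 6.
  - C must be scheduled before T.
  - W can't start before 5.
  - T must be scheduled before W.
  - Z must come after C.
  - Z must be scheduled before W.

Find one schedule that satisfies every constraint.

F in 6, Z in 3, A in 4, T in 2, W in 5, K in 7, C in 1

Checking: C(1) before Z(3); Z(3) before W(5); C(1) before T(2); T(2) before W(5); T=2 in [2,6]; W=5 in [5,7]; max 1 per slot (cap 1).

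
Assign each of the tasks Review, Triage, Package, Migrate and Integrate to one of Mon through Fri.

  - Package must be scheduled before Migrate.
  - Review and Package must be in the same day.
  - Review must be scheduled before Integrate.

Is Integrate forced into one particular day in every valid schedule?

Integrate can be Tue (e.g. Triage in Mon, Package in Mon, Review in Mon, Integrate in Tue, Migrate in Tue) or Wed (e.g. Migrate -> Tue; Integrate -> Wed; Review -> Mon; Package -> Mon; Triage -> Mon).

No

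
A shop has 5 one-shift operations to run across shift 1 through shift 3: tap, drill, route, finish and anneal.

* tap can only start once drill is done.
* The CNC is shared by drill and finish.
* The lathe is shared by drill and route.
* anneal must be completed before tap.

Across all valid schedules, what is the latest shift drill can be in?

shift 2

Downstream work caps drill at shift 2.
drill at shift 2 is achievable: finish=shift 1, route=shift 1, drill=shift 2, tap=shift 3, anneal=shift 1.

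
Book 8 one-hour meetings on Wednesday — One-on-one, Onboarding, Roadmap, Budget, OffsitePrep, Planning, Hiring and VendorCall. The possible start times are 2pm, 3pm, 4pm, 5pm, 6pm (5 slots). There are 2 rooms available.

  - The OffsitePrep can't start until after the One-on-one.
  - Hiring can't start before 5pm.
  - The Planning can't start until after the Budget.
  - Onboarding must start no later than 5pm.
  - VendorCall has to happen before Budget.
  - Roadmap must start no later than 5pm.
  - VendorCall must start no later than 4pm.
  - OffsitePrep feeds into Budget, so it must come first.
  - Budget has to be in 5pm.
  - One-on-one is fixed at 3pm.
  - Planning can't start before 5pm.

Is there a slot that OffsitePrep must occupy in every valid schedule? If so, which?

One-on-one is fixed at 3pm and must come before OffsitePrep, so OffsitePrep is at least 4pm.
Budget is fixed at 5pm and must come after OffsitePrep, so OffsitePrep is at most 4pm.
So OffsitePrep must be 4pm.

4pm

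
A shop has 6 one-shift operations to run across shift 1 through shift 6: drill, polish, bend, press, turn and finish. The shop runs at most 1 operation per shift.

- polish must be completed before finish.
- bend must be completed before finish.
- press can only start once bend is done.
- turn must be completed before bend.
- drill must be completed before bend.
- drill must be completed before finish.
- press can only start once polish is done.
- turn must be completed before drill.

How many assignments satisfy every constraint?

Splitting on drill: it can be shift 2 (4), shift 3 (4). Listing each branch's schedules as (polish, bend, press, turn, finish) by shift number:
drill=shift 2: (3,4,5,1,6) (3,4,6,1,5) (4,3,5,1,6) (4,3,6,1,5) — 4.
drill=shift 3: (1,4,5,2,6) (1,4,6,2,5) (2,4,5,1,6) (2,4,6,1,5) — 4.
Summing: 4 + 4 = 8.

8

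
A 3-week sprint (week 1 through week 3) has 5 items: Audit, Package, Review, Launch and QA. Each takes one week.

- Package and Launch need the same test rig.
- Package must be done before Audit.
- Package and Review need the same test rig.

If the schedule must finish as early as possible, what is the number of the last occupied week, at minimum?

2

The precedence chain requires at least 2 distinct weeks.
2 works (last occupied week: week 2): for example Launch=week 2; Review=week 2; QA=week 1; Audit=week 2; Package=week 1.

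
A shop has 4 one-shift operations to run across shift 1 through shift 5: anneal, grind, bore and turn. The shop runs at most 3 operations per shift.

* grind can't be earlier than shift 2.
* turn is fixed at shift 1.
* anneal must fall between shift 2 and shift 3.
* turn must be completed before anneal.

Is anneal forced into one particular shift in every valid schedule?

anneal can be shift 2 (e.g. bore in shift 1, anneal in shift 2, turn in shift 1, grind in shift 2) or shift 3 (e.g. grind in shift 2; anneal in shift 3; turn in shift 1; bore in shift 1).

No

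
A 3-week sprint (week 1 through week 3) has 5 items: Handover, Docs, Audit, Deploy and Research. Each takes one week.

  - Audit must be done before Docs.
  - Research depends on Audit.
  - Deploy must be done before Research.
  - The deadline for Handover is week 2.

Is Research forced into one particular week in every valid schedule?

Research can be week 2 (e.g. Handover in week 1; Research in week 2; Docs in week 2; Deploy in week 1; Audit in week 1) or week 3 (e.g. Research=week 3; Audit=week 1; Deploy=week 1; Docs=week 2; Handover=week 1).

No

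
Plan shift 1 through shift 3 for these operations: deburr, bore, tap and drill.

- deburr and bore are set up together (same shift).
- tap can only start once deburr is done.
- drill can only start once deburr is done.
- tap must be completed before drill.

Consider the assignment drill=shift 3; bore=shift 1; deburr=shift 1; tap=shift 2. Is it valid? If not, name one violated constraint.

Yes

deburr and bore are set up together (same shift) — holds.
drill can only start once deburr is done — holds.
tap can only start once deburr is done — holds.
tap must be completed before drill — holds.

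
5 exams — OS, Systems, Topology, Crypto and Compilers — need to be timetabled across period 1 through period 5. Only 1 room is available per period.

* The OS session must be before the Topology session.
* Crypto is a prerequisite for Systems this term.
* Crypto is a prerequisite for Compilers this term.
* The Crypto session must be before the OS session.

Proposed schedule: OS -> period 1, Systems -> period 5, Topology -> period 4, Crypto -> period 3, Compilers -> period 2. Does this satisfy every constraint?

No — it violates: The Crypto session must be before the OS session

The Crypto session must be before the OS session — violated.
The OS session must be before the Topology session — holds.
Only 1 room is available per period — holds.
Crypto is a prerequisite for Systems this term — holds.
Crypto is a prerequisite for Compilers this term — violated.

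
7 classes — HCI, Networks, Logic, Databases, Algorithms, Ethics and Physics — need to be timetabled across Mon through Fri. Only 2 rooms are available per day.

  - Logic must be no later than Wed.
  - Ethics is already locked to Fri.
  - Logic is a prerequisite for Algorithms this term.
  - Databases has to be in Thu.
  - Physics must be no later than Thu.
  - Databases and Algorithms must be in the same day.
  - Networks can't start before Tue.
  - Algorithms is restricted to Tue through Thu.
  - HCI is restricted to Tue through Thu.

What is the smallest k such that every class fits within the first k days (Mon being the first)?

The precedence chain requires at least 2 distinct days.
With at most 2 per day and 7 classes, at least 4 days are needed.
Ethics can't be placed before Fri — that is day 5 counting from Mon — so the schedule must run through at least 5 days.
5 works (last occupied day: Fri): for example Networks=Tue; Algorithms=Thu; Ethics=Fri; HCI=Tue; Physics=Mon; Logic=Mon; Databases=Thu.

5 days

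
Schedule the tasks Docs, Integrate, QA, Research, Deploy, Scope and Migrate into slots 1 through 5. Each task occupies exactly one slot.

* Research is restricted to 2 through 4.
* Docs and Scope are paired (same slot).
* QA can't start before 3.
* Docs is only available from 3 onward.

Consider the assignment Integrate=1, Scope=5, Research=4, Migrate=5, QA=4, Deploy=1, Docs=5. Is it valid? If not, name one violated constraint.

Yes

Research is restricted to 2 through 4 — holds.
Docs is only available from 3 onward — holds.
Docs and Scope are paired (same slot) — holds.
QA can't start before 3 — holds.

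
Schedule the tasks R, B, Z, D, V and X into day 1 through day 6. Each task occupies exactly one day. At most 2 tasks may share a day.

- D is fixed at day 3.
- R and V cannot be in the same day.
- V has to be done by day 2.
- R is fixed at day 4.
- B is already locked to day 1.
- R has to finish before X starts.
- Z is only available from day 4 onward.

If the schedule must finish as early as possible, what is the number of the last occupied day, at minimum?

day 5

The precedence chain requires at least 2 distinct days.
With at most 2 per day and 6 tasks, at least 3 days are needed.
Propagating the time windows through the other constraints, X can't land before day 5, so the schedule must run through at least day 5.
5 works (last occupied day: day 5): for example R=day 4; B=day 1; V=day 1; D=day 3; X=day 5; Z=day 4.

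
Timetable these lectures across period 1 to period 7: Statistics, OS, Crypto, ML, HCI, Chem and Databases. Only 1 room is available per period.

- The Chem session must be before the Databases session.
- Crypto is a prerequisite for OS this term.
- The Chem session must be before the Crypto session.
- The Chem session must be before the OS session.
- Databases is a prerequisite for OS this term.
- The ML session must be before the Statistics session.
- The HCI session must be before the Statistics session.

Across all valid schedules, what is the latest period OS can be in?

period 7

Precedence pushes OS to at least period 3.
OS at period 7 is achievable: Chem in period 1, OS in period 7, Statistics in period 4, HCI in period 3, ML in period 2, Crypto in period 5, Databases in period 6.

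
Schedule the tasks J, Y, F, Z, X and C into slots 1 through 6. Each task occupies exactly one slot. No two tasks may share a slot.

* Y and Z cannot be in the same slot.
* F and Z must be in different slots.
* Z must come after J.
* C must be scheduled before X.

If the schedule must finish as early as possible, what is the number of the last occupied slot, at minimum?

The precedence chain requires at least 2 distinct slots.
With at most 1 per slot and 6 tasks, at least 6 slots are needed.
6 works (last occupied slot: 6): for example Z -> 2; Y -> 5; X -> 4; F -> 6; C -> 3; J -> 1.

6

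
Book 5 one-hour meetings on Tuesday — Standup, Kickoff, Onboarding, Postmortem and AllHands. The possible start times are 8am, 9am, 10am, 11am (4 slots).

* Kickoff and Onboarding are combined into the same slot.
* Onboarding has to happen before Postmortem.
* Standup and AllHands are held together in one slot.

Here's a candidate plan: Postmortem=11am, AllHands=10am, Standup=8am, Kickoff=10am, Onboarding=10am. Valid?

Kickoff and Onboarding are combined into the same slot — holds.
Standup and AllHands are held together in one slot — violated.
Onboarding has to happen before Postmortem — holds.

Invalid. Standup and AllHands are held together in one slot.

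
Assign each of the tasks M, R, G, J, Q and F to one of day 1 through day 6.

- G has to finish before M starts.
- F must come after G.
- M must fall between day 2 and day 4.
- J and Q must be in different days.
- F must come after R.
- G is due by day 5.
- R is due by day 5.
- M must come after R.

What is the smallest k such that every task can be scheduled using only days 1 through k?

2 days

The precedence chain requires at least 2 distinct days.
2 works (last occupied day: day 2): for example F -> day 2, M -> day 2, J -> day 1, Q -> day 2, R -> day 1, G -> day 1.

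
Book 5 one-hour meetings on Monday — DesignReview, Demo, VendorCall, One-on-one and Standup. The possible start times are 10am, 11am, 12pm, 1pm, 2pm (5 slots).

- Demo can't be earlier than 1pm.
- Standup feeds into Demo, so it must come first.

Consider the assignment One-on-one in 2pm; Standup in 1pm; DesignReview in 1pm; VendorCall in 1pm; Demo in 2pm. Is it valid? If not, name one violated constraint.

Yes

Demo can't be earlier than 1pm — holds.
Standup feeds into Demo, so it must come first — holds.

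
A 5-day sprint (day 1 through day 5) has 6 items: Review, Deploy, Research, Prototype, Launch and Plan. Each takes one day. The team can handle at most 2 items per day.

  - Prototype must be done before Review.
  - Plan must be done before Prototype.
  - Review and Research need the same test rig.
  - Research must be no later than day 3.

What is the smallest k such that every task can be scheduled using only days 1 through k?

3 days

The precedence chain requires at least 3 distinct days.
With at most 2 per day and 6 tasks, at least 3 days are needed.
3 works (last occupied day: day 3): for example Research in day 2, Plan in day 1, Launch in day 3, Deploy in day 1, Review in day 3, Prototype in day 2.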